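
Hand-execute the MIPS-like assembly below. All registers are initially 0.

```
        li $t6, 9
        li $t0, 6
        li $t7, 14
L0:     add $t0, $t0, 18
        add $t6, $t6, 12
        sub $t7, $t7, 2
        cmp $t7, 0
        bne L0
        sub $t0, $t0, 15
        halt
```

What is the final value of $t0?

117

li $t6, 9 → $t6=9
li $t0, 6 → $t0=6
li $t7, 14 → $t7=14
add $t0, $t0, 18 → $t0=6+18=24
add $t6, $t6, 12 → $t6=9+12=21
sub $t7, $t7, 2 → $t7=14-2=12
cmp $t7, 0  (cmp 12,0)
bne L0: taken
add $t0, $t0, 18 → $t0=24+18=42
add $t6, $t6, 12 → $t6=21+12=33
sub $t7, $t7, 2 → $t7=12-2=10
cmp $t7, 0  (cmp 10,0)
bne L0: taken
add $t0, $t0, 18 → $t0=42+18=60
add $t6, $t6, 12 → $t6=33+12=45
sub $t7, $t7, 2 → $t7=10-2=8
cmp $t7, 0  (cmp 8,0)
bne L0: taken
add $t0, $t0, 18 → $t0=60+18=78
add $t6, $t6, 12 → $t6=45+12=57
sub $t7, $t7, 2 → $t7=8-2=6
cmp $t7, 0  (cmp 6,0)
bne L0: taken
add $t0, $t0, 18 → $t0=78+18=96
add $t6, $t6, 12 → $t6=57+12=69
sub $t7, $t7, 2 → $t7=6-2=4
cmp $t7, 0  (cmp 4,0)
bne L0: taken
add $t0, $t0, 18 → $t0=96+18=114
add $t6, $t6, 12 → $t6=69+12=81
sub $t7, $t7, 2 → $t7=4-2=2
cmp $t7, 0  (cmp 2,0)
bne L0: taken
add $t0, $t0, 18 → $t0=114+18=132
add $t6, $t6, 12 → $t6=81+12=93
sub $t7, $t7, 2 → $t7=2-2=0
cmp $t7, 0  (cmp 0,0)
bne L0: not taken
sub $t0, $t0, 15 → $t0=132-15=117
halt.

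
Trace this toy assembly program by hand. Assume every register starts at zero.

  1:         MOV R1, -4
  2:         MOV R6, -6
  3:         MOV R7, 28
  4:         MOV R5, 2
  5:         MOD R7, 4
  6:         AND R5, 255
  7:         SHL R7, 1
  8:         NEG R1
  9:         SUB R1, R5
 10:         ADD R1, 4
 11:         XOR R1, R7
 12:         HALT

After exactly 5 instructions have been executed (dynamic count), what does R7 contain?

0

after MOV R1, -4: R1=-4
after MOV R6, -6: R6=-6
after MOV R7, 28: R7=28
after MOV R5, 2: R5=2
after MOD R7, 4: R7=28%4=0
After step 5: R7 = 0.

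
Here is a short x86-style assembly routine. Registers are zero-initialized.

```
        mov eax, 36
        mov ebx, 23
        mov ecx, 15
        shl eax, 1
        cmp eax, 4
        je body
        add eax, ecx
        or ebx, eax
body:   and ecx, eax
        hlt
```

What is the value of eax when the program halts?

mov eax, 36 → eax=36
mov ebx, 23 → ebx=23
mov ecx, 15 → ecx=15
shl eax, 1 → eax=36<<1=72
cmp eax, 4  (cmp 72,4)
je body: not taken
add eax, ecx → eax=72+15=87
or ebx, eax → ebx=23|87=87
and ecx, eax → ecx=15&87=7
halt.

87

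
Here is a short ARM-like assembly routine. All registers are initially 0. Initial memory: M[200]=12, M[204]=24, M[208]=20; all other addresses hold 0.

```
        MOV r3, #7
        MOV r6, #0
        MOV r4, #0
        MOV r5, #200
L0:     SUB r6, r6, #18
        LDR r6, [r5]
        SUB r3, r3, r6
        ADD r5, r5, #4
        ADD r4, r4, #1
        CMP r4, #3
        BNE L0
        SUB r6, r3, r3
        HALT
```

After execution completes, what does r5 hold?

after MOV r3, #7: r3=7
after MOV r6, #0: r6=0
after MOV r4, #0: r4=0
after MOV r5, #200: r5=200
after SUB r6, r6, #18: r6=0-18=-18
after LDR r6, [r5]: r6=M[200]=12
after SUB r3, r3, r6: r3=7-12=-5
after ADD r5, r5, #4: r5=200+4=204
after ADD r4, r4, #1: r4=0+1=1
CMP r4, #3  (cmp 1,3)
BNE L0: taken
after SUB r6, r6, #18: r6=12-18=-6
after LDR r6, [r5]: r6=M[204]=24
after SUB r3, r3, r6: r3=(-5)-24=-29
after ADD r5, r5, #4: r5=204+4=208
after ADD r4, r4, #1: r4=1+1=2
CMP r4, #3  (cmp 2,3)
BNE L0: taken
after SUB r6, r6, #18: r6=24-18=6
after LDR r6, [r5]: r6=M[208]=20
after SUB r3, r3, r6: r3=(-29)-20=-49
after ADD r5, r5, #4: r5=208+4=212
after ADD r4, r4, #1: r4=2+1=3
CMP r4, #3  (cmp 3,3)
BNE L0: not taken
after SUB r6, r3, r3: r6=(-49)-(-49)=0
halt.

212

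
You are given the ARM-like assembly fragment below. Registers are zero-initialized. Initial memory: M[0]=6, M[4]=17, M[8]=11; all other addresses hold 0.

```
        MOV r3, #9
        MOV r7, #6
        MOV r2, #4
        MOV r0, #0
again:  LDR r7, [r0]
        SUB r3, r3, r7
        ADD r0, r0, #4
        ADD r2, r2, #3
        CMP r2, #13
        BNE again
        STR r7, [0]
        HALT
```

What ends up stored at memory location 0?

11

r3=9
r7=6
r2=4
r0=0
r7=M[0]=6
r3=9-6=3
r0=0+4=4
r2=4+3=7
CMP r2, #13  (cmp 7,13)
BNE again: taken
r7=M[4]=17
r3=3-17=-14
r0=4+4=8
r2=7+3=10
CMP r2, #13  (cmp 10,13)
BNE again: taken
r7=M[8]=11
r3=(-14)-11=-25
r0=8+4=12
r2=10+3=13
CMP r2, #13  (cmp 13,13)
BNE again: not taken
STR r7, [0] → M[0]=11
halt.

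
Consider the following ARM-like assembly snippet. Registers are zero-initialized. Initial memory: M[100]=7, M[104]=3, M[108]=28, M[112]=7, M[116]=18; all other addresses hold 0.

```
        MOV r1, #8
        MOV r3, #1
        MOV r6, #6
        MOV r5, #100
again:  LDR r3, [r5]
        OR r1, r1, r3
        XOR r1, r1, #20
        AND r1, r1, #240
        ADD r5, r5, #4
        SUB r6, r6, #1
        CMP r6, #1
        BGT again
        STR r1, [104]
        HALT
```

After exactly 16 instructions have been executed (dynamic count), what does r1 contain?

0

MOV r1, #8 → r1=8
MOV r3, #1 → r3=1
MOV r6, #6 → r6=6
MOV r5, #100 → r5=100
LDR r3, [r5] → r3=M[100]=7
OR r1, r1, r3 → r1=8|7=15
XOR r1, r1, #20 → r1=15^20=27
AND r1, r1, #240 → r1=27&240=16
ADD r5, r5, #4 → r5=100+4=104
SUB r6, r6, #1 → r6=6-1=5
CMP r6, #1  (cmp 5,1)
BGT again: taken
LDR r3, [r5] → r3=M[104]=3
OR r1, r1, r3 → r1=16|3=19
XOR r1, r1, #20 → r1=19^20=7
AND r1, r1, #240 → r1=7&240=0
After step 16: r1 = 0.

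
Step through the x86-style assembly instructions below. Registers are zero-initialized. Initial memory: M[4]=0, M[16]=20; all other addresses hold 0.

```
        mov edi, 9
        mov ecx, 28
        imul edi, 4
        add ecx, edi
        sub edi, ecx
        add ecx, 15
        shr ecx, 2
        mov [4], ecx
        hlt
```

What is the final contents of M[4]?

19

after mov edi, 9: edi=9
after mov ecx, 28: ecx=28
after imul edi, 4: edi=9*4=36
after add ecx, edi: ecx=28+36=64
after sub edi, ecx: edi=36-64=-28
after add ecx, 15: ecx=64+15=79
after shr ecx, 2: ecx=79>>2=19
mov [4], ecx → M[4]=19
halt.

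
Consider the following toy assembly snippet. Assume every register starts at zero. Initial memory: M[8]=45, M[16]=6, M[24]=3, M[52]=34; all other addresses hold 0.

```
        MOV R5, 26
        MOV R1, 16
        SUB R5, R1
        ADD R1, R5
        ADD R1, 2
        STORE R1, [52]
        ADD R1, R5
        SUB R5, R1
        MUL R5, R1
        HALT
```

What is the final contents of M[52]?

28

after MOV R5, 26: R5=26
after MOV R1, 16: R1=16
after SUB R5, R1: R5=26-16=10
after ADD R1, R5: R1=16+10=26
after ADD R1, 2: R1=26+2=28
STORE R1, [52] → M[52]=28
after ADD R1, R5: R1=28+10=38
after SUB R5, R1: R5=10-38=-28
after MUL R5, R1: R5=(-28)*38=-1064
halt.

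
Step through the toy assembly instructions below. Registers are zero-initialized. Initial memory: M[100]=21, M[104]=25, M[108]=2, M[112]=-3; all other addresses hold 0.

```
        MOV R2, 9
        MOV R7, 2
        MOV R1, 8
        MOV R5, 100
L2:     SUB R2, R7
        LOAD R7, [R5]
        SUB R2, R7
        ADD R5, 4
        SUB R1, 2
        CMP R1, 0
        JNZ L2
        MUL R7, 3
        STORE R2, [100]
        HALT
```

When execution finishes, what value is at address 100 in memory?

-86

MOV R2, 9 → R2=9
MOV R7, 2 → R7=2
MOV R1, 8 → R1=8
MOV R5, 100 → R5=100
SUB R2, R7 → R2=9-2=7
LOAD R7, [R5] → R7=M[100]=21
SUB R2, R7 → R2=7-21=-14
ADD R5, 4 → R5=100+4=104
SUB R1, 2 → R1=8-2=6
CMP R1, 0  (cmp 6,0)
JNZ L2: taken
SUB R2, R7 → R2=(-14)-21=-35
LOAD R7, [R5] → R7=M[104]=25
SUB R2, R7 → R2=(-35)-25=-60
ADD R5, 4 → R5=104+4=108
SUB R1, 2 → R1=6-2=4
CMP R1, 0  (cmp 4,0)
JNZ L2: taken
SUB R2, R7 → R2=(-60)-25=-85
LOAD R7, [R5] → R7=M[108]=2
SUB R2, R7 → R2=(-85)-2=-87
ADD R5, 4 → R5=108+4=112
SUB R1, 2 → R1=4-2=2
CMP R1, 0  (cmp 2,0)
JNZ L2: taken
SUB R2, R7 → R2=(-87)-2=-89
LOAD R7, [R5] → R7=M[112]=-3
SUB R2, R7 → R2=(-89)-(-3)=-86
ADD R5, 4 → R5=112+4=116
SUB R1, 2 → R1=2-2=0
CMP R1, 0  (cmp 0,0)
JNZ L2: not taken
MUL R7, 3 → R7=(-3)*3=-9
STORE R2, [100] → M[100]=-86
halt.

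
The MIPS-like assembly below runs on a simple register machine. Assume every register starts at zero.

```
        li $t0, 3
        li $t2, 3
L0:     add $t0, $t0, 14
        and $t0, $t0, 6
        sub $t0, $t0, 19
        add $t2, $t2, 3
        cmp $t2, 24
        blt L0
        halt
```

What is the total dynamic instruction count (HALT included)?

$t0=3
$t2=3
$t0=3+14=17
$t0=17&6=0
$t0=0-19=-19
$t2=3+3=6
cmp $t2, 24  (cmp 6,24)
blt L0: taken
$t0=(-19)+14=-5
$t0=(-5)&6=2
$t0=2-19=-17
$t2=6+3=9
cmp $t2, 24  (cmp 9,24)
blt L0: taken
$t0=(-17)+14=-3
$t0=(-3)&6=4
$t0=4-19=-15
$t2=9+3=12
cmp $t2, 24  (cmp 12,24)
blt L0: taken
$t0=(-15)+14=-1
$t0=(-1)&6=6
$t0=6-19=-13
$t2=12+3=15
cmp $t2, 24  (cmp 15,24)
blt L0: taken
$t0=(-13)+14=1
$t0=1&6=0
$t0=0-19=-19
$t2=15+3=18
cmp $t2, 24  (cmp 18,24)
blt L0: taken
$t0=(-19)+14=-5
$t0=(-5)&6=2
$t0=2-19=-17
$t2=18+3=21
cmp $t2, 24  (cmp 21,24)
blt L0: taken
$t0=(-17)+14=-3
$t0=(-3)&6=4
$t0=4-19=-15
$t2=21+3=24
cmp $t2, 24  (cmp 24,24)
blt L0: not taken
halt.
Total executed instructions: 45.

45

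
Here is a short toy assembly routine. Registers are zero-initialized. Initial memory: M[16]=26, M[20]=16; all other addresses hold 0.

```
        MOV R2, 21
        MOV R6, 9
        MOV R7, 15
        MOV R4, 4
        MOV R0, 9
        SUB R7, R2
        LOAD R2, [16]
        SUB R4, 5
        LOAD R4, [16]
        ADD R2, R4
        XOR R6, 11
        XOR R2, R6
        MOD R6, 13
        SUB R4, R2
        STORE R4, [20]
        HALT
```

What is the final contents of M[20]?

-28

MOV R2, 21 → R2=21
MOV R6, 9 → R6=9
MOV R7, 15 → R7=15
MOV R4, 4 → R4=4
MOV R0, 9 → R0=9
SUB R7, R2 → R7=15-21=-6
LOAD R2, [16] → R2=M[16]=26
SUB R4, 5 → R4=4-5=-1
LOAD R4, [16] → R4=M[16]=26
ADD R2, R4 → R2=26+26=52
XOR R6, 11 → R6=9^11=2
XOR R2, R6 → R2=52^2=54
MOD R6, 13 → R6=2%13=2
SUB R4, R2 → R4=26-54=-28
STORE R4, [20] → M[20]=-28
halt.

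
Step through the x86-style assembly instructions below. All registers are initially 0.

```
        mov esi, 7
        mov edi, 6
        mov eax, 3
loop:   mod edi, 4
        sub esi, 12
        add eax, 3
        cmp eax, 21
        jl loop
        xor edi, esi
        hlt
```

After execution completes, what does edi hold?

mov esi, 7 → esi=7
mov edi, 6 → edi=6
mov eax, 3 → eax=3
mod edi, 4 → edi=6%4=2
sub esi, 12 → esi=7-12=-5
add eax, 3 → eax=3+3=6
cmp eax, 21  (cmp 6,21)
jl loop: taken
mod edi, 4 → edi=2%4=2
sub esi, 12 → esi=(-5)-12=-17
add eax, 3 → eax=6+3=9
cmp eax, 21  (cmp 9,21)
jl loop: taken
mod edi, 4 → edi=2%4=2
sub esi, 12 → esi=(-17)-12=-29
add eax, 3 → eax=9+3=12
cmp eax, 21  (cmp 12,21)
jl loop: taken
mod edi, 4 → edi=2%4=2
sub esi, 12 → esi=(-29)-12=-41
add eax, 3 → eax=12+3=15
cmp eax, 21  (cmp 15,21)
jl loop: taken
mod edi, 4 → edi=2%4=2
sub esi, 12 → esi=(-41)-12=-53
add eax, 3 → eax=15+3=18
cmp eax, 21  (cmp 18,21)
jl loop: taken
mod edi, 4 → edi=2%4=2
sub esi, 12 → esi=(-53)-12=-65
add eax, 3 → eax=18+3=21
cmp eax, 21  (cmp 21,21)
jl loop: not taken
xor edi, esi → edi=2^(-65)=-67
halt.

-67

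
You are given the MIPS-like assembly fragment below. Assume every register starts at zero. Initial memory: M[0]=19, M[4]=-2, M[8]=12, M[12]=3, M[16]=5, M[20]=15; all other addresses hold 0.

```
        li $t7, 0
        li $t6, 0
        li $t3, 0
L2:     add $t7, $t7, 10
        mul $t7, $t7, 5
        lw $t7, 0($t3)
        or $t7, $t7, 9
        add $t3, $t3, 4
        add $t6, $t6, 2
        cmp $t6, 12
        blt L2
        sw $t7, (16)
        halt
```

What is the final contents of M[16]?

$t7=0
$t6=0
$t3=0
$t7=0+10=10
$t7=10*5=50
$t7=M[0]=19
$t7=19|9=27
$t3=0+4=4
$t6=0+2=2
cmp $t6, 12  (cmp 2,12)
blt L2: taken
$t7=27+10=37
$t7=37*5=185
$t7=M[4]=-2
$t7=(-2)|9=-1
$t3=4+4=8
$t6=2+2=4
cmp $t6, 12  (cmp 4,12)
blt L2: taken
$t7=(-1)+10=9
$t7=9*5=45
$t7=M[8]=12
$t7=12|9=13
$t3=8+4=12
$t6=4+2=6
cmp $t6, 12  (cmp 6,12)
blt L2: taken
$t7=13+10=23
$t7=23*5=115
$t7=M[12]=3
$t7=3|9=11
$t3=12+4=16
$t6=6+2=8
cmp $t6, 12  (cmp 8,12)
blt L2: taken
$t7=11+10=21
$t7=21*5=105
$t7=M[16]=5
$t7=5|9=13
$t3=16+4=20
$t6=8+2=10
cmp $t6, 12  (cmp 10,12)
blt L2: taken
$t7=13+10=23
$t7=23*5=115
$t7=M[20]=15
$t7=15|9=15
$t3=20+4=24
$t6=10+2=12
cmp $t6, 12  (cmp 12,12)
blt L2: not taken
sw $t7, (16) → M[16]=15
halt.

15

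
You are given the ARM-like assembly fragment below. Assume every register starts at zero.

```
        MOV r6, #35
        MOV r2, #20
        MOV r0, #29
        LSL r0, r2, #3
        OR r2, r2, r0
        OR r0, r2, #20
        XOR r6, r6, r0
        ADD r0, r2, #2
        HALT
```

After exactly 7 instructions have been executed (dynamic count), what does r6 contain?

151

MOV r6, #35 → r6=35
MOV r2, #20 → r2=20
MOV r0, #29 → r0=29
LSL r0, r2, #3 → r0=20<<3=160
OR r2, r2, r0 → r2=20|160=180
OR r0, r2, #20 → r0=180|20=180
XOR r6, r6, r0 → r6=35^180=151
After step 7: r6 = 151.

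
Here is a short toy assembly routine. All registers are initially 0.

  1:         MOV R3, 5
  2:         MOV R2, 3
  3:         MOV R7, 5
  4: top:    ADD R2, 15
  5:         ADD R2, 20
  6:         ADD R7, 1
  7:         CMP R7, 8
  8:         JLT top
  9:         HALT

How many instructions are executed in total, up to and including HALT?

MOV R3, 5 → R3=5
MOV R2, 3 → R2=3
MOV R7, 5 → R7=5
ADD R2, 15 → R2=3+15=18
ADD R2, 20 → R2=18+20=38
ADD R7, 1 → R7=5+1=6
CMP R7, 8  (cmp 6,8)
JLT top: taken
ADD R2, 15 → R2=38+15=53
ADD R2, 20 → R2=53+20=73
ADD R7, 1 → R7=6+1=7
CMP R7, 8  (cmp 7,8)
JLT top: taken
ADD R2, 15 → R2=73+15=88
ADD R2, 20 → R2=88+20=108
ADD R7, 1 → R7=7+1=8
CMP R7, 8  (cmp 8,8)
JLT top: not taken
halt.
Total executed instructions: 19.

19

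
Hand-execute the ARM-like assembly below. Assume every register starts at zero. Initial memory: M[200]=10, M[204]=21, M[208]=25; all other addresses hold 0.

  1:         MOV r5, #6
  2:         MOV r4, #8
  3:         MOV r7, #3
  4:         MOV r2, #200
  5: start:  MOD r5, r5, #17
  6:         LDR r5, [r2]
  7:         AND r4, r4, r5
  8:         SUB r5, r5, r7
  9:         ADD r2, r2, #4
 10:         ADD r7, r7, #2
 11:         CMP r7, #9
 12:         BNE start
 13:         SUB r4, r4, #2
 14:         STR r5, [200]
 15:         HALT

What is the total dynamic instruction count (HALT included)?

after MOV r5, #6: r5=6
after MOV r4, #8: r4=8
after MOV r7, #3: r7=3
after MOV r2, #200: r2=200
after MOD r5, r5, #17: r5=6%17=6
after LDR r5, [r2]: r5=M[200]=10
after AND r4, r4, r5: r4=8&10=8
after SUB r5, r5, r7: r5=10-3=7
after ADD r2, r2, #4: r2=200+4=204
after ADD r7, r7, #2: r7=3+2=5
CMP r7, #9  (cmp 5,9)
BNE start: taken
after MOD r5, r5, #17: r5=7%17=7
after LDR r5, [r2]: r5=M[204]=21
after AND r4, r4, r5: r4=8&21=0
after SUB r5, r5, r7: r5=21-5=16
after ADD r2, r2, #4: r2=204+4=208
after ADD r7, r7, #2: r7=5+2=7
CMP r7, #9  (cmp 7,9)
BNE start: taken
after MOD r5, r5, #17: r5=16%17=16
after LDR r5, [r2]: r5=M[208]=25
after AND r4, r4, r5: r4=0&25=0
after SUB r5, r5, r7: r5=25-7=18
after ADD r2, r2, #4: r2=208+4=212
after ADD r7, r7, #2: r7=7+2=9
CMP r7, #9  (cmp 9,9)
BNE start: not taken
after SUB r4, r4, #2: r4=0-2=-2
STR r5, [200] → M[200]=18
halt.
Total executed instructions: 31.

31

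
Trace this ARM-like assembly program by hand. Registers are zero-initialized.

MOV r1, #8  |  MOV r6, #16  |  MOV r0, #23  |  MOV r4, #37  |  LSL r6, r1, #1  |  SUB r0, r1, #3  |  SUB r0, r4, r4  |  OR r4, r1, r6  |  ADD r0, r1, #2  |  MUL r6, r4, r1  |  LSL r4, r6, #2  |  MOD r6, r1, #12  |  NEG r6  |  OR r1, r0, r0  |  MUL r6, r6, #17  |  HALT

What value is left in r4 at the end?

after MOV r1, #8: r1=8
after MOV r6, #16: r6=16
after MOV r0, #23: r0=23
after MOV r4, #37: r4=37
after LSL r6, r1, #1: r6=8<<1=16
after SUB r0, r1, #3: r0=8-3=5
after SUB r0, r4, r4: r0=37-37=0
after OR r4, r1, r6: r4=8|16=24
after ADD r0, r1, #2: r0=8+2=10
after MUL r6, r4, r1: r6=24*8=192
after LSL r4, r6, #2: r4=192<<2=768
after MOD r6, r1, #12: r6=8%12=8
after NEG r6: r6=-(8)=-8
after OR r1, r0, r0: r1=10|10=10
after MUL r6, r6, #17: r6=(-8)*17=-136
halt.

768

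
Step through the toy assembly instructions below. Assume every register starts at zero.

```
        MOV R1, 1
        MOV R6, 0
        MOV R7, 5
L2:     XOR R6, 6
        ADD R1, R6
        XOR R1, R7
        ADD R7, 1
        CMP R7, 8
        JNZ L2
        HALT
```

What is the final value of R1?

after MOV R1, 1: R1=1
after MOV R6, 0: R6=0
after MOV R7, 5: R7=5
after XOR R6, 6: R6=0^6=6
after ADD R1, R6: R1=1+6=7
after XOR R1, R7: R1=7^5=2
after ADD R7, 1: R7=5+1=6
CMP R7, 8  (cmp 6,8)
JNZ L2: taken
after XOR R6, 6: R6=6^6=0
after ADD R1, R6: R1=2+0=2
after XOR R1, R7: R1=2^6=4
after ADD R7, 1: R7=6+1=7
CMP R7, 8  (cmp 7,8)
JNZ L2: taken
after XOR R6, 6: R6=0^6=6
after ADD R1, R6: R1=4+6=10
after XOR R1, R7: R1=10^7=13
after ADD R7, 1: R7=7+1=8
CMP R7, 8  (cmp 8,8)
JNZ L2: not taken
halt.

13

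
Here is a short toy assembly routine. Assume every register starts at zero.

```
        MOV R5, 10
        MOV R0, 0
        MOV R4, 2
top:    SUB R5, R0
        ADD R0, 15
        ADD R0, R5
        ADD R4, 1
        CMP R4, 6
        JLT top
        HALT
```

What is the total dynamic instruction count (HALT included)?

28

after MOV R5, 10: R5=10
after MOV R0, 0: R0=0
after MOV R4, 2: R4=2
after SUB R5, R0: R5=10-0=10
after ADD R0, 15: R0=0+15=15
after ADD R0, R5: R0=15+10=25
after ADD R4, 1: R4=2+1=3
CMP R4, 6  (cmp 3,6)
JLT top: taken
after SUB R5, R0: R5=10-25=-15
after ADD R0, 15: R0=25+15=40
after ADD R0, R5: R0=40+(-15)=25
after ADD R4, 1: R4=3+1=4
CMP R4, 6  (cmp 4,6)
JLT top: taken
after SUB R5, R0: R5=(-15)-25=-40
after ADD R0, 15: R0=25+15=40
after ADD R0, R5: R0=40+(-40)=0
after ADD R4, 1: R4=4+1=5
CMP R4, 6  (cmp 5,6)
JLT top: taken
after SUB R5, R0: R5=(-40)-0=-40
after ADD R0, 15: R0=0+15=15
after ADD R0, R5: R0=15+(-40)=-25
after ADD R4, 1: R4=5+1=6
CMP R4, 6  (cmp 6,6)
JLT top: not taken
halt.
Total executed instructions: 28.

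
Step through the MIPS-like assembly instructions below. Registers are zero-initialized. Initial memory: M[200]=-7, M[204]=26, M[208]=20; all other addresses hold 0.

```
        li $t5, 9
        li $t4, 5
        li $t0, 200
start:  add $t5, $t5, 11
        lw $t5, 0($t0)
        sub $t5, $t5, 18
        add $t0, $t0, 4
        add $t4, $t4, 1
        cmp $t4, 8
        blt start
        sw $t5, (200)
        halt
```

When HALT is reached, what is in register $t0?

after li $t5, 9: $t5=9
after li $t4, 5: $t4=5
after li $t0, 200: $t0=200
after add $t5, $t5, 11: $t5=9+11=20
after lw $t5, 0($t0): $t5=M[200]=-7
after sub $t5, $t5, 18: $t5=(-7)-18=-25
after add $t0, $t0, 4: $t0=200+4=204
after add $t4, $t4, 1: $t4=5+1=6
cmp $t4, 8  (cmp 6,8)
blt start: taken
after add $t5, $t5, 11: $t5=(-25)+11=-14
after lw $t5, 0($t0): $t5=M[204]=26
after sub $t5, $t5, 18: $t5=26-18=8
after add $t0, $t0, 4: $t0=204+4=208
after add $t4, $t4, 1: $t4=6+1=7
cmp $t4, 8  (cmp 7,8)
blt start: taken
after add $t5, $t5, 11: $t5=8+11=19
after lw $t5, 0($t0): $t5=M[208]=20
after sub $t5, $t5, 18: $t5=20-18=2
after add $t0, $t0, 4: $t0=208+4=212
after add $t4, $t4, 1: $t4=7+1=8
cmp $t4, 8  (cmp 8,8)
blt start: not taken
sw $t5, (200) → M[200]=2
halt.

212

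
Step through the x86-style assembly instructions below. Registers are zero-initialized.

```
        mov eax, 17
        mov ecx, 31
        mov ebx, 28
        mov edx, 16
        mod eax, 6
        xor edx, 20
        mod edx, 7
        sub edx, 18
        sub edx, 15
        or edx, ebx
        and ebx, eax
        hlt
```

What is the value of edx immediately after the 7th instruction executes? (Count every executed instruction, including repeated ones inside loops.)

eax=17
ecx=31
ebx=28
edx=16
eax=17%6=5
edx=16^20=4
edx=4%7=4
After step 7: edx = 4.

4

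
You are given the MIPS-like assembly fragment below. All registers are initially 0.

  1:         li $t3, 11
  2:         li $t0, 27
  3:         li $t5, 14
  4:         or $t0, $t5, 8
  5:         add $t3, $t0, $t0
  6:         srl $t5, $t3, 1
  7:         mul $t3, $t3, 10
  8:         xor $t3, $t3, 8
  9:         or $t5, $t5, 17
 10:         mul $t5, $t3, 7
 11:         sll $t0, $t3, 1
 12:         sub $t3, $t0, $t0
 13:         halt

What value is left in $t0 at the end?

li $t3, 11 → $t3=11
li $t0, 27 → $t0=27
li $t5, 14 → $t5=14
or $t0, $t5, 8 → $t0=14|8=14
add $t3, $t0, $t0 → $t3=14+14=28
srl $t5, $t3, 1 → $t5=28>>1=14
mul $t3, $t3, 10 → $t3=28*10=280
xor $t3, $t3, 8 → $t3=280^8=272
or $t5, $t5, 17 → $t5=14|17=31
mul $t5, $t3, 7 → $t5=272*7=1904
sll $t0, $t3, 1 → $t0=272<<1=544
sub $t3, $t0, $t0 → $t3=544-544=0
halt.

544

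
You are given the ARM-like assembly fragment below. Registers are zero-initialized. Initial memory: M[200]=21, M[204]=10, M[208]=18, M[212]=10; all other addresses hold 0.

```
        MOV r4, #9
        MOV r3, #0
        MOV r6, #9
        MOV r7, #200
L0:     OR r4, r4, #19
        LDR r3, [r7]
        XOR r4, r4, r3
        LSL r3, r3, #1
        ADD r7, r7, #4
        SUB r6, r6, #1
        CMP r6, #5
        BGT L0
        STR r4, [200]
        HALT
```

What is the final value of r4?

29

after MOV r4, #9: r4=9
after MOV r3, #0: r3=0
after MOV r6, #9: r6=9
after MOV r7, #200: r7=200
after OR r4, r4, #19: r4=9|19=27
after LDR r3, [r7]: r3=M[200]=21
after XOR r4, r4, r3: r4=27^21=14
after LSL r3, r3, #1: r3=21<<1=42
after ADD r7, r7, #4: r7=200+4=204
after SUB r6, r6, #1: r6=9-1=8
CMP r6, #5  (cmp 8,5)
BGT L0: taken
after OR r4, r4, #19: r4=14|19=31
after LDR r3, [r7]: r3=M[204]=10
after XOR r4, r4, r3: r4=31^10=21
after LSL r3, r3, #1: r3=10<<1=20
after ADD r7, r7, #4: r7=204+4=208
after SUB r6, r6, #1: r6=8-1=7
CMP r6, #5  (cmp 7,5)
BGT L0: taken
after OR r4, r4, #19: r4=21|19=23
after LDR r3, [r7]: r3=M[208]=18
after XOR r4, r4, r3: r4=23^18=5
after LSL r3, r3, #1: r3=18<<1=36
after ADD r7, r7, #4: r7=208+4=212
after SUB r6, r6, #1: r6=7-1=6
CMP r6, #5  (cmp 6,5)
BGT L0: taken
after OR r4, r4, #19: r4=5|19=23
after LDR r3, [r7]: r3=M[212]=10
after XOR r4, r4, r3: r4=23^10=29
after LSL r3, r3, #1: r3=10<<1=20
after ADD r7, r7, #4: r7=212+4=216
after SUB r6, r6, #1: r6=6-1=5
CMP r6, #5  (cmp 5,5)
BGT L0: not taken
STR r4, [200] → M[200]=29
halt.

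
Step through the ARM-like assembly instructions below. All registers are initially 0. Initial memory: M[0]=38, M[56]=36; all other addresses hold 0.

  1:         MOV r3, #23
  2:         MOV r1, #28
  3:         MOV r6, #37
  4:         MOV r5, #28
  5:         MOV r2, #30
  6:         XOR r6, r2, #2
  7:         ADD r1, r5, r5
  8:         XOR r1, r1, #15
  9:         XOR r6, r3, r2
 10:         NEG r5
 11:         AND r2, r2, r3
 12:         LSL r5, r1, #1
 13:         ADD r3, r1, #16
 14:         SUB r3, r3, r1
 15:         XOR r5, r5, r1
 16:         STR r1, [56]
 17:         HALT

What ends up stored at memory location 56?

after MOV r3, #23: r3=23
after MOV r1, #28: r1=28
after MOV r6, #37: r6=37
after MOV r5, #28: r5=28
after MOV r2, #30: r2=30
after XOR r6, r2, #2: r6=30^2=28
after ADD r1, r5, r5: r1=28+28=56
after XOR r1, r1, #15: r1=56^15=55
after XOR r6, r3, r2: r6=23^30=9
after NEG r5: r5=-(28)=-28
after AND r2, r2, r3: r2=30&23=22
after LSL r5, r1, #1: r5=55<<1=110
after ADD r3, r1, #16: r3=55+16=71
after SUB r3, r3, r1: r3=71-55=16
after XOR r5, r5, r1: r5=110^55=89
STR r1, [56] → M[56]=55
halt.

55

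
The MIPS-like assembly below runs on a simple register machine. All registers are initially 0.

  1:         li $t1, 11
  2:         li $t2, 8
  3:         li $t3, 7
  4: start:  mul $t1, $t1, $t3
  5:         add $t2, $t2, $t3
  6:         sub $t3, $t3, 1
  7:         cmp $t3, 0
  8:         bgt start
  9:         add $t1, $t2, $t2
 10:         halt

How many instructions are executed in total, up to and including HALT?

40

$t1=11
$t2=8
$t3=7
$t1=11*7=77
$t2=8+7=15
$t3=7-1=6
cmp $t3, 0  (cmp 6,0)
bgt start: taken
$t1=77*6=462
$t2=15+6=21
$t3=6-1=5
cmp $t3, 0  (cmp 5,0)
bgt start: taken
$t1=462*5=2310
$t2=21+5=26
$t3=5-1=4
cmp $t3, 0  (cmp 4,0)
bgt start: taken
$t1=2310*4=9240
$t2=26+4=30
$t3=4-1=3
cmp $t3, 0  (cmp 3,0)
bgt start: taken
$t1=9240*3=27720
$t2=30+3=33
$t3=3-1=2
cmp $t3, 0  (cmp 2,0)
bgt start: taken
$t1=27720*2=55440
$t2=33+2=35
$t3=2-1=1
cmp $t3, 0  (cmp 1,0)
bgt start: taken
$t1=55440*1=55440
$t2=35+1=36
$t3=1-1=0
cmp $t3, 0  (cmp 0,0)
bgt start: not taken
$t1=36+36=72
halt.
Total executed instructions: 40.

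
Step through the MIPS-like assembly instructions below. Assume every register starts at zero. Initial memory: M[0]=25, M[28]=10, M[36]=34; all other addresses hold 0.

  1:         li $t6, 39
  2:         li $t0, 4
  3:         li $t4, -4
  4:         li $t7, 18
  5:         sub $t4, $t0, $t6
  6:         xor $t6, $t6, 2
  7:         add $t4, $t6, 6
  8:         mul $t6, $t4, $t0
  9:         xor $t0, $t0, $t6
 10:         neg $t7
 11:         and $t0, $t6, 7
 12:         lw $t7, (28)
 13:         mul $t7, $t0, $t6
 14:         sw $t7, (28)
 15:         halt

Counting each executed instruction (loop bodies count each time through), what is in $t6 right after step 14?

li $t6, 39 → $t6=39
li $t0, 4 → $t0=4
li $t4, -4 → $t4=-4
li $t7, 18 → $t7=18
sub $t4, $t0, $t6 → $t4=4-39=-35
xor $t6, $t6, 2 → $t6=39^2=37
add $t4, $t6, 6 → $t4=37+6=43
mul $t6, $t4, $t0 → $t6=43*4=172
xor $t0, $t0, $t6 → $t0=4^172=168
neg $t7 → $t7=-(18)=-18
and $t0, $t6, 7 → $t0=172&7=4
lw $t7, (28) → $t7=M[28]=10
mul $t7, $t0, $t6 → $t7=4*172=688
sw $t7, (28) → M[28]=688
After step 14: $t6 = 172.

172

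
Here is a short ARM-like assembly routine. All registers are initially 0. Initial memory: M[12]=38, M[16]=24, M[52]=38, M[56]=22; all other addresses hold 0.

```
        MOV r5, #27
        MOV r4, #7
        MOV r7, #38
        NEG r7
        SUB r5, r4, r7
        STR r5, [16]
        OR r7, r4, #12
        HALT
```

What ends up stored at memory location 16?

45

MOV r5, #27 → r5=27
MOV r4, #7 → r4=7
MOV r7, #38 → r7=38
NEG r7 → r7=-(38)=-38
SUB r5, r4, r7 → r5=7-(-38)=45
STR r5, [16] → M[16]=45
OR r7, r4, #12 → r7=7|12=15
halt.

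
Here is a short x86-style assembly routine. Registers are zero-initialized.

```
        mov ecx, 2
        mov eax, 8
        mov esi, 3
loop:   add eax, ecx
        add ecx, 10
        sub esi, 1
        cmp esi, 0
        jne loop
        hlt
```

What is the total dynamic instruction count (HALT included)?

19

after mov ecx, 2: ecx=2
after mov eax, 8: eax=8
after mov esi, 3: esi=3
after add eax, ecx: eax=8+2=10
after add ecx, 10: ecx=2+10=12
after sub esi, 1: esi=3-1=2
cmp esi, 0  (cmp 2,0)
jne loop: taken
after add eax, ecx: eax=10+12=22
after add ecx, 10: ecx=12+10=22
after sub esi, 1: esi=2-1=1
cmp esi, 0  (cmp 1,0)
jne loop: taken
after add eax, ecx: eax=22+22=44
after add ecx, 10: ecx=22+10=32
after sub esi, 1: esi=1-1=0
cmp esi, 0  (cmp 0,0)
jne loop: not taken
halt.
Total executed instructions: 19.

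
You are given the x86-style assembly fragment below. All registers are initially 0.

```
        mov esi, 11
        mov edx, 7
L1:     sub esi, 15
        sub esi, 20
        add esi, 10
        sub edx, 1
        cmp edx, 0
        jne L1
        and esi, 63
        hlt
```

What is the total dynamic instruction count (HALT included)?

46

mov esi, 11 → esi=11
mov edx, 7 → edx=7
sub esi, 15 → esi=11-15=-4
sub esi, 20 → esi=(-4)-20=-24
add esi, 10 → esi=(-24)+10=-14
sub edx, 1 → edx=7-1=6
cmp edx, 0  (cmp 6,0)
jne L1: taken
sub esi, 15 → esi=(-14)-15=-29
sub esi, 20 → esi=(-29)-20=-49
add esi, 10 → esi=(-49)+10=-39
sub edx, 1 → edx=6-1=5
cmp edx, 0  (cmp 5,0)
jne L1: taken
sub esi, 15 → esi=(-39)-15=-54
sub esi, 20 → esi=(-54)-20=-74
add esi, 10 → esi=(-74)+10=-64
sub edx, 1 → edx=5-1=4
cmp edx, 0  (cmp 4,0)
jne L1: taken
sub esi, 15 → esi=(-64)-15=-79
sub esi, 20 → esi=(-79)-20=-99
add esi, 10 → esi=(-99)+10=-89
sub edx, 1 → edx=4-1=3
cmp edx, 0  (cmp 3,0)
jne L1: taken
sub esi, 15 → esi=(-89)-15=-104
sub esi, 20 → esi=(-104)-20=-124
add esi, 10 → esi=(-124)+10=-114
sub edx, 1 → edx=3-1=2
cmp edx, 0  (cmp 2,0)
jne L1: taken
sub esi, 15 → esi=(-114)-15=-129
sub esi, 20 → esi=(-129)-20=-149
add esi, 10 → esi=(-149)+10=-139
sub edx, 1 → edx=2-1=1
cmp edx, 0  (cmp 1,0)
jne L1: taken
sub esi, 15 → esi=(-139)-15=-154
sub esi, 20 → esi=(-154)-20=-174
add esi, 10 → esi=(-174)+10=-164
sub edx, 1 → edx=1-1=0
cmp edx, 0  (cmp 0,0)
jne L1: not taken
and esi, 63 → esi=(-164)&63=28
halt.
Total executed instructions: 46.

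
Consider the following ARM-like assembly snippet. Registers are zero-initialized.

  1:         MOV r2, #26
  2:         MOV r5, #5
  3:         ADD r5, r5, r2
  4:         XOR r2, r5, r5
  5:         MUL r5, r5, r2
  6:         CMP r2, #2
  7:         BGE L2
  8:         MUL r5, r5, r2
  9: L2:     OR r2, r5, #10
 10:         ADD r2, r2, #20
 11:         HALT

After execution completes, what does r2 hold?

30

MOV r2, #26 → r2=26
MOV r5, #5 → r5=5
ADD r5, r5, r2 → r5=5+26=31
XOR r2, r5, r5 → r2=31^31=0
MUL r5, r5, r2 → r5=31*0=0
CMP r2, #2  (cmp 0,2)
BGE L2: not taken
MUL r5, r5, r2 → r5=0*0=0
OR r2, r5, #10 → r2=0|10=10
ADD r2, r2, #20 → r2=10+20=30
halt.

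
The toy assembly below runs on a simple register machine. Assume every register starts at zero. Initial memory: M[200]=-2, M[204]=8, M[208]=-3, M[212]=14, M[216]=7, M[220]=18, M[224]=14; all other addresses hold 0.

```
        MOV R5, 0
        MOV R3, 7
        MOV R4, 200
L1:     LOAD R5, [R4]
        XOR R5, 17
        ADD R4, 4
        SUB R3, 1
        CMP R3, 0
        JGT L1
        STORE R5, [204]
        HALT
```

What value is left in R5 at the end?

after MOV R5, 0: R5=0
after MOV R3, 7: R3=7
after MOV R4, 200: R4=200
after LOAD R5, [R4]: R5=M[200]=-2
after XOR R5, 17: R5=(-2)^17=-17
after ADD R4, 4: R4=200+4=204
after SUB R3, 1: R3=7-1=6
CMP R3, 0  (cmp 6,0)
JGT L1: taken
after LOAD R5, [R4]: R5=M[204]=8
after XOR R5, 17: R5=8^17=25
after ADD R4, 4: R4=204+4=208
after SUB R3, 1: R3=6-1=5
CMP R3, 0  (cmp 5,0)
JGT L1: taken
after LOAD R5, [R4]: R5=M[208]=-3
after XOR R5, 17: R5=(-3)^17=-20
after ADD R4, 4: R4=208+4=212
after SUB R3, 1: R3=5-1=4
CMP R3, 0  (cmp 4,0)
JGT L1: taken
after LOAD R5, [R4]: R5=M[212]=14
after XOR R5, 17: R5=14^17=31
after ADD R4, 4: R4=212+4=216
after SUB R3, 1: R3=4-1=3
CMP R3, 0  (cmp 3,0)
JGT L1: taken
after LOAD R5, [R4]: R5=M[216]=7
after XOR R5, 17: R5=7^17=22
after ADD R4, 4: R4=216+4=220
after SUB R3, 1: R3=3-1=2
CMP R3, 0  (cmp 2,0)
JGT L1: taken
after LOAD R5, [R4]: R5=M[220]=18
after XOR R5, 17: R5=18^17=3
after ADD R4, 4: R4=220+4=224
after SUB R3, 1: R3=2-1=1
CMP R3, 0  (cmp 1,0)
JGT L1: taken
after LOAD R5, [R4]: R5=M[224]=14
after XOR R5, 17: R5=14^17=31
after ADD R4, 4: R4=224+4=228
after SUB R3, 1: R3=1-1=0
CMP R3, 0  (cmp 0,0)
JGT L1: not taken
STORE R5, [204] → M[204]=31
halt.

31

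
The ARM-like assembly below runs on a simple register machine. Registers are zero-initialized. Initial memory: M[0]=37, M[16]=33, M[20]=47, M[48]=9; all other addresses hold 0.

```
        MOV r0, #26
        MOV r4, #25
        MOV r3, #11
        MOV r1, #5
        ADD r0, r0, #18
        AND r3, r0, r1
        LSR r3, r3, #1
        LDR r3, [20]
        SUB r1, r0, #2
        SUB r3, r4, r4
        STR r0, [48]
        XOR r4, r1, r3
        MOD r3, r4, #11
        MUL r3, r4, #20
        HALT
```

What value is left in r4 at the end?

MOV r0, #26 → r0=26
MOV r4, #25 → r4=25
MOV r3, #11 → r3=11
MOV r1, #5 → r1=5
ADD r0, r0, #18 → r0=26+18=44
AND r3, r0, r1 → r3=44&5=4
LSR r3, r3, #1 → r3=4>>1=2
LDR r3, [20] → r3=M[20]=47
SUB r1, r0, #2 → r1=44-2=42
SUB r3, r4, r4 → r3=25-25=0
STR r0, [48] → M[48]=44
XOR r4, r1, r3 → r4=42^0=42
MOD r3, r4, #11 → r3=42%11=9
MUL r3, r4, #20 → r3=42*20=840
halt.

42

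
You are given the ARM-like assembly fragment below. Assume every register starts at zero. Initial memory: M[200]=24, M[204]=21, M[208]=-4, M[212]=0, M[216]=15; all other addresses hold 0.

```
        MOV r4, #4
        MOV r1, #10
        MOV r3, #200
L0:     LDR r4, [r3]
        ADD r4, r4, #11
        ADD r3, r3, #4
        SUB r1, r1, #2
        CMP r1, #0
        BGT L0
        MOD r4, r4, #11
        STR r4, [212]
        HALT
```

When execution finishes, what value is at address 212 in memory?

MOV r4, #4 → r4=4
MOV r1, #10 → r1=10
MOV r3, #200 → r3=200
LDR r4, [r3] → r4=M[200]=24
ADD r4, r4, #11 → r4=24+11=35
ADD r3, r3, #4 → r3=200+4=204
SUB r1, r1, #2 → r1=10-2=8
CMP r1, #0  (cmp 8,0)
BGT L0: taken
LDR r4, [r3] → r4=M[204]=21
ADD r4, r4, #11 → r4=21+11=32
ADD r3, r3, #4 → r3=204+4=208
SUB r1, r1, #2 → r1=8-2=6
CMP r1, #0  (cmp 6,0)
BGT L0: taken
LDR r4, [r3] → r4=M[208]=-4
ADD r4, r4, #11 → r4=(-4)+11=7
ADD r3, r3, #4 → r3=208+4=212
SUB r1, r1, #2 → r1=6-2=4
CMP r1, #0  (cmp 4,0)
BGT L0: taken
LDR r4, [r3] → r4=M[212]=0
ADD r4, r4, #11 → r4=0+11=11
ADD r3, r3, #4 → r3=212+4=216
SUB r1, r1, #2 → r1=4-2=2
CMP r1, #0  (cmp 2,0)
BGT L0: taken
LDR r4, [r3] → r4=M[216]=15
ADD r4, r4, #11 → r4=15+11=26
ADD r3, r3, #4 → r3=216+4=220
SUB r1, r1, #2 → r1=2-2=0
CMP r1, #0  (cmp 0,0)
BGT L0: not taken
MOD r4, r4, #11 → r4=26%11=4
STR r4, [212] → M[212]=4
halt.

4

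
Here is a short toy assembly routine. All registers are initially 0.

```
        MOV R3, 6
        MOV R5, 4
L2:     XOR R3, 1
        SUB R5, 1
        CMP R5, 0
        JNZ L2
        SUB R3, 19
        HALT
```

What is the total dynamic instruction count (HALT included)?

after MOV R3, 6: R3=6
after MOV R5, 4: R5=4
after XOR R3, 1: R3=6^1=7
after SUB R5, 1: R5=4-1=3
CMP R5, 0  (cmp 3,0)
JNZ L2: taken
after XOR R3, 1: R3=7^1=6
after SUB R5, 1: R5=3-1=2
CMP R5, 0  (cmp 2,0)
JNZ L2: taken
after XOR R3, 1: R3=6^1=7
after SUB R5, 1: R5=2-1=1
CMP R5, 0  (cmp 1,0)
JNZ L2: taken
after XOR R3, 1: R3=7^1=6
after SUB R5, 1: R5=1-1=0
CMP R5, 0  (cmp 0,0)
JNZ L2: not taken
after SUB R3, 19: R3=6-19=-13
halt.
Total executed instructions: 20.

20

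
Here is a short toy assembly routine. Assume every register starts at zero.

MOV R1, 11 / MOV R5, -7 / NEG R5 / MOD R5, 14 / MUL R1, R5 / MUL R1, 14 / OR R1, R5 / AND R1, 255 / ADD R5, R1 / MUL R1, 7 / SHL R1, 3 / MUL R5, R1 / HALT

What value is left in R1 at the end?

MOV R1, 11 → R1=11
MOV R5, -7 → R5=-7
NEG R5 → R5=-(-7)=7
MOD R5, 14 → R5=7%14=7
MUL R1, R5 → R1=11*7=77
MUL R1, 14 → R1=77*14=1078
OR R1, R5 → R1=1078|7=1079
AND R1, 255 → R1=1079&255=55
ADD R5, R1 → R5=7+55=62
MUL R1, 7 → R1=55*7=385
SHL R1, 3 → R1=385<<3=3080
MUL R5, R1 → R5=62*3080=190960
halt.

3080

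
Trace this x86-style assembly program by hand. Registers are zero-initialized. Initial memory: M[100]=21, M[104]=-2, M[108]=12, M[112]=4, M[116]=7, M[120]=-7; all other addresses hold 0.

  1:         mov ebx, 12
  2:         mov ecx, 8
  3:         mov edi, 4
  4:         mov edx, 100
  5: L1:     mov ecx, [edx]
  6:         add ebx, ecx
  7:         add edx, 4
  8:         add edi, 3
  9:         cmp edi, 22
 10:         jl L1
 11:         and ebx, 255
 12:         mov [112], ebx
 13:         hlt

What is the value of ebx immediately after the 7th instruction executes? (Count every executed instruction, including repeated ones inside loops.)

after mov ebx, 12: ebx=12
after mov ecx, 8: ecx=8
after mov edi, 4: edi=4
after mov edx, 100: edx=100
after mov ecx, [edx]: ecx=M[100]=21
after add ebx, ecx: ebx=12+21=33
after add edx, 4: edx=100+4=104
After step 7: ebx = 33.

33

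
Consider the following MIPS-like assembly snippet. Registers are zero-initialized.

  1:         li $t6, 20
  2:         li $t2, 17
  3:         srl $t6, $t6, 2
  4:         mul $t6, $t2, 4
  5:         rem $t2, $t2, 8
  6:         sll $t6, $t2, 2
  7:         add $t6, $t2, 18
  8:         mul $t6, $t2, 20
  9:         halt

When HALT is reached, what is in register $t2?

li $t6, 20 → $t6=20
li $t2, 17 → $t2=17
srl $t6, $t6, 2 → $t6=20>>2=5
mul $t6, $t2, 4 → $t6=17*4=68
rem $t2, $t2, 8 → $t2=17%8=1
sll $t6, $t2, 2 → $t6=1<<2=4
add $t6, $t2, 18 → $t6=1+18=19
mul $t6, $t2, 20 → $t6=1*20=20
halt.

1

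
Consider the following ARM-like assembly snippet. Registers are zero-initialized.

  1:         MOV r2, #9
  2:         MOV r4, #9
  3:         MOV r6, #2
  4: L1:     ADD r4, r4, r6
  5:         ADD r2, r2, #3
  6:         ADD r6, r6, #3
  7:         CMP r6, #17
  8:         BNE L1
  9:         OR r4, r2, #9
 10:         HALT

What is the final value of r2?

after MOV r2, #9: r2=9
after MOV r4, #9: r4=9
after MOV r6, #2: r6=2
after ADD r4, r4, r6: r4=9+2=11
after ADD r2, r2, #3: r2=9+3=12
after ADD r6, r6, #3: r6=2+3=5
CMP r6, #17  (cmp 5,17)
BNE L1: taken
after ADD r4, r4, r6: r4=11+5=16
after ADD r2, r2, #3: r2=12+3=15
after ADD r6, r6, #3: r6=5+3=8
CMP r6, #17  (cmp 8,17)
BNE L1: taken
after ADD r4, r4, r6: r4=16+8=24
after ADD r2, r2, #3: r2=15+3=18
after ADD r6, r6, #3: r6=8+3=11
CMP r6, #17  (cmp 11,17)
BNE L1: taken
after ADD r4, r4, r6: r4=24+11=35
after ADD r2, r2, #3: r2=18+3=21
after ADD r6, r6, #3: r6=11+3=14
CMP r6, #17  (cmp 14,17)
BNE L1: taken
after ADD r4, r4, r6: r4=35+14=49
after ADD r2, r2, #3: r2=21+3=24
after ADD r6, r6, #3: r6=14+3=17
CMP r6, #17  (cmp 17,17)
BNE L1: not taken
after OR r4, r2, #9: r4=24|9=25
halt.

24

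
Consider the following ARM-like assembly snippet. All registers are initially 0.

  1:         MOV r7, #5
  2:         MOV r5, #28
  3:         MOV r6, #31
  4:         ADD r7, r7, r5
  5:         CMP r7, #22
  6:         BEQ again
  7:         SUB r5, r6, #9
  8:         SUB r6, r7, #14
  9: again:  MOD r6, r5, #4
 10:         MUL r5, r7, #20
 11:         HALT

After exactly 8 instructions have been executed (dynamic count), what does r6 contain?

MOV r7, #5 → r7=5
MOV r5, #28 → r5=28
MOV r6, #31 → r6=31
ADD r7, r7, r5 → r7=5+28=33
CMP r7, #22  (cmp 33,22)
BEQ again: not taken
SUB r5, r6, #9 → r5=31-9=22
SUB r6, r7, #14 → r6=33-14=19
After step 8: r6 = 19.

19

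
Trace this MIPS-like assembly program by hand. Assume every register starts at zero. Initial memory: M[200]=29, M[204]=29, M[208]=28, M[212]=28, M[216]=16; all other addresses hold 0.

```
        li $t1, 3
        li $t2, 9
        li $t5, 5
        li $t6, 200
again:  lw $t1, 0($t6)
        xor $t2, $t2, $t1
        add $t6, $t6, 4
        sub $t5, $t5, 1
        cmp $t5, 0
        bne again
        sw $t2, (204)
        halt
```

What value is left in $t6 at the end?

after li $t1, 3: $t1=3
after li $t2, 9: $t2=9
after li $t5, 5: $t5=5
after li $t6, 200: $t6=200
after lw $t1, 0($t6): $t1=M[200]=29
after xor $t2, $t2, $t1: $t2=9^29=20
after add $t6, $t6, 4: $t6=200+4=204
after sub $t5, $t5, 1: $t5=5-1=4
cmp $t5, 0  (cmp 4,0)
bne again: taken
after lw $t1, 0($t6): $t1=M[204]=29
after xor $t2, $t2, $t1: $t2=20^29=9
after add $t6, $t6, 4: $t6=204+4=208
after sub $t5, $t5, 1: $t5=4-1=3
cmp $t5, 0  (cmp 3,0)
bne again: taken
after lw $t1, 0($t6): $t1=M[208]=28
after xor $t2, $t2, $t1: $t2=9^28=21
after add $t6, $t6, 4: $t6=208+4=212
after sub $t5, $t5, 1: $t5=3-1=2
cmp $t5, 0  (cmp 2,0)
bne again: taken
after lw $t1, 0($t6): $t1=M[212]=28
after xor $t2, $t2, $t1: $t2=21^28=9
after add $t6, $t6, 4: $t6=212+4=216
after sub $t5, $t5, 1: $t5=2-1=1
cmp $t5, 0  (cmp 1,0)
bne again: taken
after lw $t1, 0($t6): $t1=M[216]=16
after xor $t2, $t2, $t1: $t2=9^16=25
after add $t6, $t6, 4: $t6=216+4=220
after sub $t5, $t5, 1: $t5=1-1=0
cmp $t5, 0  (cmp 0,0)
bne again: not taken
sw $t2, (204) → M[204]=25
halt.

220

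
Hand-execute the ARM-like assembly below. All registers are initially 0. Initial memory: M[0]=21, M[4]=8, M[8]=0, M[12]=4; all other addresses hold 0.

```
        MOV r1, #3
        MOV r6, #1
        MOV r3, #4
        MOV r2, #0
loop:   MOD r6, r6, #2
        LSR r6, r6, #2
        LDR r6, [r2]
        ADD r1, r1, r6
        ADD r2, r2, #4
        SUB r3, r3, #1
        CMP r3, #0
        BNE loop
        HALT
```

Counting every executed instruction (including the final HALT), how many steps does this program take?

MOV r1, #3 → r1=3
MOV r6, #1 → r6=1
MOV r3, #4 → r3=4
MOV r2, #0 → r2=0
MOD r6, r6, #2 → r6=1%2=1
LSR r6, r6, #2 → r6=1>>2=0
LDR r6, [r2] → r6=M[0]=21
ADD r1, r1, r6 → r1=3+21=24
ADD r2, r2, #4 → r2=0+4=4
SUB r3, r3, #1 → r3=4-1=3
CMP r3, #0  (cmp 3,0)
BNE loop: taken
MOD r6, r6, #2 → r6=21%2=1
LSR r6, r6, #2 → r6=1>>2=0
LDR r6, [r2] → r6=M[4]=8
ADD r1, r1, r6 → r1=24+8=32
ADD r2, r2, #4 → r2=4+4=8
SUB r3, r3, #1 → r3=3-1=2
CMP r3, #0  (cmp 2,0)
BNE loop: taken
MOD r6, r6, #2 → r6=8%2=0
LSR r6, r6, #2 → r6=0>>2=0
LDR r6, [r2] → r6=M[8]=0
ADD r1, r1, r6 → r1=32+0=32
ADD r2, r2, #4 → r2=8+4=12
SUB r3, r3, #1 → r3=2-1=1
CMP r3, #0  (cmp 1,0)
BNE loop: taken
MOD r6, r6, #2 → r6=0%2=0
LSR r6, r6, #2 → r6=0>>2=0
LDR r6, [r2] → r6=M[12]=4
ADD r1, r1, r6 → r1=32+4=36
ADD r2, r2, #4 → r2=12+4=16
SUB r3, r3, #1 → r3=1-1=0
CMP r3, #0  (cmp 0,0)
BNE loop: not taken
halt.
Total executed instructions: 37.

37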